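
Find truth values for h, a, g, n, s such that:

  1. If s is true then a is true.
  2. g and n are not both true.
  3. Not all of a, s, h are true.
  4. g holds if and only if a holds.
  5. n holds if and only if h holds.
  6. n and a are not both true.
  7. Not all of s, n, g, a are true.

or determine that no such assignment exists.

h: False; a: False; g: False; n: False; s: False

  (1) s=F ⇒ a: vacuous ✓
  (2) g=F, n=F — not both ✓
  (3) {a, s, h}: 0/3 true — not all ✓
  (4) g=F, a=F — same ✓
  (5) n=F, h=F — same ✓
  (6) n=F, a=F — not both ✓
  (7) {s, n, g, a}: 0/4 true — not all ✓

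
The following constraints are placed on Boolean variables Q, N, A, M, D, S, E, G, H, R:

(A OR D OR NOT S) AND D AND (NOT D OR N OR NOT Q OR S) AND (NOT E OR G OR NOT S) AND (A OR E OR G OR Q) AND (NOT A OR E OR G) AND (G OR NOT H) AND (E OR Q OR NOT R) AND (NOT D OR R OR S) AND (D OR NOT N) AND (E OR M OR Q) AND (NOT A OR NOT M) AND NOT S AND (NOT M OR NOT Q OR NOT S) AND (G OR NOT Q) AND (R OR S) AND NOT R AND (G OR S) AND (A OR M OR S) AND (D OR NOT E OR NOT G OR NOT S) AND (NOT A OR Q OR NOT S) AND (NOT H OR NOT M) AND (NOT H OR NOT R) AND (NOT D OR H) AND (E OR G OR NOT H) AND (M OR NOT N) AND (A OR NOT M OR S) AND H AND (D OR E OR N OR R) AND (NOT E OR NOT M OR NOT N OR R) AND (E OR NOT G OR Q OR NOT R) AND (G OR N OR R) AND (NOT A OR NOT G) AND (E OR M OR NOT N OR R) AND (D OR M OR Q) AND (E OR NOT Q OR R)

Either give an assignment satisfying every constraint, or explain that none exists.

Case D = True:
  (NOT S) forces S = False.
  (NOT D OR R OR S) forces R = True.
  Clause (NOT R) is falsified — contradiction.
Case D = False:
  Clause (D) is falsified — contradiction.
Both cases fail, so the formula is unsatisfiable.

The formula is unsatisfiable.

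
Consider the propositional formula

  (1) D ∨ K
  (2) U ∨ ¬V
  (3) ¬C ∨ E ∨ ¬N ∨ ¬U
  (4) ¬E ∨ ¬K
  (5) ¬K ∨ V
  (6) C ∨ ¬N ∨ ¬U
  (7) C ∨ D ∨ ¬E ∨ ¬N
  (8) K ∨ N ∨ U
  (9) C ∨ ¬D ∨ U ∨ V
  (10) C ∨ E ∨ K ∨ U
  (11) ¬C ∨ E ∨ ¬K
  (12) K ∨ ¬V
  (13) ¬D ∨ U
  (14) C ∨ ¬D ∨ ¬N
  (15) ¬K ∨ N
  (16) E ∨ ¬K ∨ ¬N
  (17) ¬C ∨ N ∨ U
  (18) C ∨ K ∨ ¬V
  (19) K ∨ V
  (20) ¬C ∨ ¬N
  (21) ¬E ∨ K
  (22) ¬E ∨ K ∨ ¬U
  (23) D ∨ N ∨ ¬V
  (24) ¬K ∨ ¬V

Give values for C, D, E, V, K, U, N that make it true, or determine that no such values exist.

Unsatisfiable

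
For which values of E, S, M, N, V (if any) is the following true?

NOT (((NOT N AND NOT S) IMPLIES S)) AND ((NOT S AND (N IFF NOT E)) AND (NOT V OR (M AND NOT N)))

E = True, S = False, M = False, N = False, V = False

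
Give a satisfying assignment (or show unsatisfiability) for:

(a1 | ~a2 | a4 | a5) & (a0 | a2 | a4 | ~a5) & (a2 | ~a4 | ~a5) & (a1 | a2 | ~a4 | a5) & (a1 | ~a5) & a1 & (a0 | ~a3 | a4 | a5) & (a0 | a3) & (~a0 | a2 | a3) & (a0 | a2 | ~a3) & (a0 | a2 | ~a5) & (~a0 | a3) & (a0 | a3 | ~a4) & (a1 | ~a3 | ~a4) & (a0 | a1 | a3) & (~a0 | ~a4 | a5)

a0 = True, a1 = True, a2 = False, a3 = True, a4 = False, a5 = False

Unit clause (a1) forces a1 = True.
Set a0 = True.
  then (~a0 | a3) forces a3 = True.
Set a2 = False.
Try a4 = True:
  (a2 | ~a4 | ~a5) forces a5 = False.
  clause (~a0 | ~a4 | a5) is falsified — backtrack.
So a4 = False.
Set a5 = False.
All clauses satisfied.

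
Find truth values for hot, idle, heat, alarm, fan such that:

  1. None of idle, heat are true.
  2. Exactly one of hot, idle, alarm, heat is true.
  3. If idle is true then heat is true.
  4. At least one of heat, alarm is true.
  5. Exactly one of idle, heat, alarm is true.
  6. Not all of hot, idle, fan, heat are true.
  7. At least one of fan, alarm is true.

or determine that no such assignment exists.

hot = False; idle = False; heat = False; alarm = True; fan = True

  (1) {idle, heat}: 0 true — none ✓
  (2) {hot, idle, alarm, heat}: 1 true — exactly one ✓
  (3) idle=F ⇒ heat: vacuous ✓
  (4) {heat, alarm}: 1 true — at least one ✓
  (5) {idle, heat, alarm}: 1 true — exactly one ✓
  (6) {hot, idle, fan, heat}: 1/4 true — not all ✓
  (7) {fan, alarm}: 2 true — at least one ✓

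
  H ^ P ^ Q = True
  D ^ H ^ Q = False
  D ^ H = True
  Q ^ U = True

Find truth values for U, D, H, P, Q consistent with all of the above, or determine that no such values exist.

U=F, D=T, H=F, P=F, Q=T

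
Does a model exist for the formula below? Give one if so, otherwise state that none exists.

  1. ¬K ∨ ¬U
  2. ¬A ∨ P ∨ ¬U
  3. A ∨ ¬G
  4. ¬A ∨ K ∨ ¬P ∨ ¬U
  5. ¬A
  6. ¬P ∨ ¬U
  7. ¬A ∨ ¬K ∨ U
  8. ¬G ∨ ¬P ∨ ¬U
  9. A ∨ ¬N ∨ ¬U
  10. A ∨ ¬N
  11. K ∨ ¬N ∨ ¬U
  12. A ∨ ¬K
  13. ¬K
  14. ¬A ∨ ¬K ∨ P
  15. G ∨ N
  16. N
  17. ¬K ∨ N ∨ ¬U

Case N = True:
  (¬A) forces A = False.
  Clause (A ∨ ¬N) is falsified — contradiction.
Case N = False:
  Clause (N) is falsified — contradiction.
Both cases fail, so the formula is unsatisfiable.

Unsatisfiable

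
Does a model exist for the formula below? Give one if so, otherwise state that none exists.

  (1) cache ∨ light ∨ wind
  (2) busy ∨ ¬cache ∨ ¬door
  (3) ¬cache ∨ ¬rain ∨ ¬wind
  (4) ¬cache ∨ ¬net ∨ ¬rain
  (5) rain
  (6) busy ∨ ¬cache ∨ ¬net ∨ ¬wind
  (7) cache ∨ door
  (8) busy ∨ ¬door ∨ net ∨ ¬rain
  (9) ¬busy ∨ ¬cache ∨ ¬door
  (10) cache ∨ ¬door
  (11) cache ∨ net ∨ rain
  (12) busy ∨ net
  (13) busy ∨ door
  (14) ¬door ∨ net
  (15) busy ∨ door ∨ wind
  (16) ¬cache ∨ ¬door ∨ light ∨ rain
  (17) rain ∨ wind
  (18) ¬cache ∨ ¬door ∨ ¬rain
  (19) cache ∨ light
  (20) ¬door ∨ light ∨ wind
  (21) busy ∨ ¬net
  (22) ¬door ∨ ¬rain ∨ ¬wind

Unit clause (rain) forces rain = True.
Set light = True.
Try wind = True:
  (¬cache ∨ ¬rain ∨ ¬wind) forces cache = False.
  (cache ∨ door) forces door = True.
  clause (cache ∨ ¬door) is falsified — backtrack.
So wind = False.
Set busy = True.
Set net = False.
  then (¬door ∨ net) forces door = False.
  then (cache ∨ door) forces cache = True.
All clauses satisfied.

rain: True, light: True, wind: False, busy: True, net: False, door: False, cache: True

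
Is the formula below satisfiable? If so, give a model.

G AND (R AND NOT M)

R: True, M: False, G: True

  R AND NOT M = True
    NOT M = True
Both conjuncts True, so the formula holds.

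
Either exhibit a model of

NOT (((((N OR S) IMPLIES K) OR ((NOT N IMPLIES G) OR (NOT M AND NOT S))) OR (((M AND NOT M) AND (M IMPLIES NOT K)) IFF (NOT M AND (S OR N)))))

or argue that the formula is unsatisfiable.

S: True, M: False, N: False, K: False, G: False

  NOT (((((N OR S) IMPLIES K) OR ((NOT N IMPLIES G) OR (NOT M AND NOT S))) OR (((M AND NOT M) AND (M IMPLIES NOT K)) IFF (NOT M AND (S OR N))))) = True
    (((N OR S) IMPLIES K) OR ((NOT N IMPLIES G) OR (NOT M AND NOT S))) OR (((M AND NOT M) AND (M IMPLIES NOT K)) IFF (NOT M AND (S OR N))) = False
      ((N OR S) IMPLIES K) OR ((NOT N IMPLIES G) OR (NOT M AND NOT S)) = False
        (N OR S) IMPLIES K = False
          N OR S = True
        (NOT N IMPLIES G) OR (NOT M AND NOT S) = False
          NOT N IMPLIES G = False
            NOT N = True
          NOT M AND NOT S = False
            NOT M = True
            NOT S = False
      ((M AND NOT M) AND (M IMPLIES NOT K)) IFF (NOT M AND (S OR N)) = False
        (M AND NOT M) AND (M IMPLIES NOT K) = False
          M AND NOT M = False
            NOT M = True
          M IMPLIES NOT K = True
            NOT K = True
        NOT M AND (S OR N) = True
          NOT M = True
          S OR N = True
The formula evaluates to True.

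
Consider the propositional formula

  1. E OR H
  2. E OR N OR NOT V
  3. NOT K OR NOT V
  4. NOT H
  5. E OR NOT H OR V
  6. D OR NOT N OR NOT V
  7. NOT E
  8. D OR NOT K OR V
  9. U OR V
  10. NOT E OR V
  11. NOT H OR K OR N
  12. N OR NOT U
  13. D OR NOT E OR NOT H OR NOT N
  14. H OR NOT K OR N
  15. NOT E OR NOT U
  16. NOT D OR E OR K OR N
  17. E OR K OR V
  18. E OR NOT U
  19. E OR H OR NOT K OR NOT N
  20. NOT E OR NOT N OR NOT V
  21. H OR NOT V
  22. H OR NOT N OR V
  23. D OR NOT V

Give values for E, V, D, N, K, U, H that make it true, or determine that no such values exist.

Case E = True:
  Clause (NOT E) is falsified — contradiction.
Case E = False:
  (E OR H) forces H = True.
  Clause (NOT H) is falsified — contradiction.
Both cases fail, so the formula is unsatisfiable.

UNSATISFIABLE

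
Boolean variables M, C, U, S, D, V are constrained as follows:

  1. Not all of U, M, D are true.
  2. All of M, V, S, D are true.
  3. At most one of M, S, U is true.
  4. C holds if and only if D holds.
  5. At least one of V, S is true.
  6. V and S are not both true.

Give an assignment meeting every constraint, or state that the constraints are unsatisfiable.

Case S = True:
  (2) forces M = True.
  Constraint (3) is violated (M=T, S=T) — contradiction.
Case S = False:
  Constraint (2) is violated (S=F) — contradiction.
Both cases fail — unsatisfiable.

UNSATISFIABLE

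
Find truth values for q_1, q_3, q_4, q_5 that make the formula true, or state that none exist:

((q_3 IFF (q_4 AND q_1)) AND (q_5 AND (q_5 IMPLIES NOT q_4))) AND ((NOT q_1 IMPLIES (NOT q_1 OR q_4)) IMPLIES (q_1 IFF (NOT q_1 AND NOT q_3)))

Case q_1 = True: the conjunct (NOT q_1 IMPLIES (NOT q_1 OR q_4)) IMPLIES (q_1 IFF (NOT q_1 AND NOT q_3)) becomes (False IMPLIES q_4) IMPLIES (True IFF False) = False.
Case q_1 = False: the formula simplifies to (NOT q_3 AND (q_5 AND (q_5 IMPLIES NOT q_4))) AND q_3.
  q_3 = True: the conjunct NOT q_3 is False.
  q_3 = False: the conjunct q_3 is False.
Both cases fail — unsatisfiable.

Unsatisfiable — no assignment works.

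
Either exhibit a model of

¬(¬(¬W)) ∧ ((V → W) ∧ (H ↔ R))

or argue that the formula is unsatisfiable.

V=F, H=T, R=T, W=F

  ¬(¬(¬W)) = True
    ¬(¬W) = False
      ¬W = True
  (V → W) ∧ (H ↔ R) = True
    V → W = True
    H ↔ R = True
Both conjuncts True, so the formula holds.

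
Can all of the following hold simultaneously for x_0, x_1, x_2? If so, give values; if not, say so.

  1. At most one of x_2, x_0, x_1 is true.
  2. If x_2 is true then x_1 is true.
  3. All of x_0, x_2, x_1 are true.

Unsatisfiable

Case x_0 = True:
  (1) with x_0=T forces x_2 = False.
  Constraint (3) is violated (x_2=F) — contradiction.
Case x_0 = False:
  Constraint (3) is violated (x_0=F) — contradiction.
Both cases fail — unsatisfiable.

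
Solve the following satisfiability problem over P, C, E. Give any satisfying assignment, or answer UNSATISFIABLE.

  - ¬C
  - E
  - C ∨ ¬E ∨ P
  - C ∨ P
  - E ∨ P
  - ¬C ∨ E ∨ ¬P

P = True; C = False; E = True

Unit clause (¬C) forces C = False.
Unit clause (E) forces E = True.
In (C ∨ ¬E ∨ P) only P is left, so P = True.
All clauses satisfied.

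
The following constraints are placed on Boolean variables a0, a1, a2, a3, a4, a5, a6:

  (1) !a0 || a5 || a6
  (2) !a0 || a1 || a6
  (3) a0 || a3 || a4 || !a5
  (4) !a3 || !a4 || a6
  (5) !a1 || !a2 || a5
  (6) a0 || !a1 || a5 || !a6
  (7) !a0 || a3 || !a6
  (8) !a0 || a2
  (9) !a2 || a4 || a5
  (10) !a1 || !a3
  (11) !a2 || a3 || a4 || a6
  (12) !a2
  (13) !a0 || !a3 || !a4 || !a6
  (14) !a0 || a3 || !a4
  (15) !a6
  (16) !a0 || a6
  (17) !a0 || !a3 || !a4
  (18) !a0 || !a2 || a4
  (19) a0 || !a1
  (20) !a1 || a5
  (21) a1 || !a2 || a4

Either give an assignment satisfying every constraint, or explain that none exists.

Unit clause (!a2) forces a2 = False.
Unit clause (!a6) forces a6 = False.
In (!a0 || a6) only !a0 is left, so a0 = False.
In (a0 || !a1) only !a1 is left, so a1 = False.
Set a3 = True.
  then (!a3 || !a4 || a6) forces a4 = False.
Set a5 = True.
All clauses satisfied.

a0 = False, a1 = False, a2 = False, a3 = True, a4 = False, a5 = True, a6 = False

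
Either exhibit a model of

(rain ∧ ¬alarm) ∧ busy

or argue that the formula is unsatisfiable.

rain=T, alarm=F, busy=T

  rain ∧ ¬alarm = True
    ¬alarm = True
Both conjuncts True, so the formula holds.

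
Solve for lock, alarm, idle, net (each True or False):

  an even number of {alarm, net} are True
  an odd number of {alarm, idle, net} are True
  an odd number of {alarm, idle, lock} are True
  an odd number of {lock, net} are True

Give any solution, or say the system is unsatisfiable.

The formula is unsatisfiable.

Adding constraints 2, 3, 4 mod 2: every variable appears an even number of times on the left, so the left side is 0.
But the right sides sum to 1 (mod 2). 0 ≠ 1 — the system is inconsistent.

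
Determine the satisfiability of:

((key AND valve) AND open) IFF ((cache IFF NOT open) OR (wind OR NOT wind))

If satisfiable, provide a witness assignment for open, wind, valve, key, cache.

open=T, wind=F, valve=T, key=T, cache=F

  ((key AND valve) AND open) IFF ((cache IFF NOT open) OR (wind OR NOT wind)) = True
    (key AND valve) AND open = True
      key AND valve = True
    (cache IFF NOT open) OR (wind OR NOT wind) = True
      cache IFF NOT open = True
        NOT open = False
      wind OR NOT wind = True
        NOT wind = True
The formula evaluates to True.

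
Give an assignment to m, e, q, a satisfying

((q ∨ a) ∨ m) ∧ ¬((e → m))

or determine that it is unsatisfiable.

m: False, e: True, q: False, a: True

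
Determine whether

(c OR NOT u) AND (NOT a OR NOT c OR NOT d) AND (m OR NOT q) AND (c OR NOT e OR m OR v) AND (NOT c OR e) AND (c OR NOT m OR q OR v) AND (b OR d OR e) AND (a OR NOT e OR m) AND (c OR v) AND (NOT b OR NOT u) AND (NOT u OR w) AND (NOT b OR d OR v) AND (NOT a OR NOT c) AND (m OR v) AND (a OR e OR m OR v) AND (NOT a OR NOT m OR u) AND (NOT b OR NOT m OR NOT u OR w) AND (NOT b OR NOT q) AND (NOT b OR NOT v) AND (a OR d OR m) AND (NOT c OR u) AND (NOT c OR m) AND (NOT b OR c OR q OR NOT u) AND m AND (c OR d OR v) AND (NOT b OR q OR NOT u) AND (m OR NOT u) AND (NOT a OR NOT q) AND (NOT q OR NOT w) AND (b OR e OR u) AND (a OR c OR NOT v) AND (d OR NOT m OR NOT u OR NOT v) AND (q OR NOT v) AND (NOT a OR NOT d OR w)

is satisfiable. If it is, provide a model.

Unit clause (m) forces m = True.
Try a = True:
  (NOT a OR NOT c) forces c = False.
  (c OR NOT u) forces u = False.
  clause (NOT a OR NOT m OR u) is falsified — backtrack.
So a = False.
Try e = False:
  (NOT c OR e) forces c = False.
  (c OR NOT u) forces u = False.
  (c OR v) forces v = True.
  clause (a OR c OR NOT v) is falsified — backtrack.
So e = True.
Set q = False.
  then (q OR NOT v) forces v = False.
  then (c OR NOT m OR q OR v) forces c = True.
  then (NOT c OR u) forces u = True.
  then (NOT b OR q OR NOT u) forces b = False.
  then (NOT u OR w) forces w = True.
Set d = False.
All clauses satisfied.

a = False; e = True; q = False; b = False; v = False; c = True; u = True; w = True; m = True; d = False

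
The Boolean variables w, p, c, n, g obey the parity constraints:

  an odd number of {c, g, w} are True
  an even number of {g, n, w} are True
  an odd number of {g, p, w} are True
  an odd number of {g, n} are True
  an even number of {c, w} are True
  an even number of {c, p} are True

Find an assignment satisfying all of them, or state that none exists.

w=T, p=T, c=T, n=F, g=T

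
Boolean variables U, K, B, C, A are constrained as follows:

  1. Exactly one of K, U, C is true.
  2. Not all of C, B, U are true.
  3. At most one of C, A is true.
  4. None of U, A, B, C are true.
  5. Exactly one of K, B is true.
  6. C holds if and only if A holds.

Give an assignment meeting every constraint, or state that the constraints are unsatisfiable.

U = False, K = True, B = False, C = False, A = False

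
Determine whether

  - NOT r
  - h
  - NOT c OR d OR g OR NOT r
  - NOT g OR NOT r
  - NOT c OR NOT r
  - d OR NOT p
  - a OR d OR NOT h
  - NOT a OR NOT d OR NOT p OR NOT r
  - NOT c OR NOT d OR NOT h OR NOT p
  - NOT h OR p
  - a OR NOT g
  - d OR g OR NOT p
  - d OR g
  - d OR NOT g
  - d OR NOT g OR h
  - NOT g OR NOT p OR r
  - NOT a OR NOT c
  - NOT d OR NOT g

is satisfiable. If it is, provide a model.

c: False, a: False, r: False, p: True, h: True, g: False, d: True

Unit clause (NOT r) forces r = False.
Unit clause (h) forces h = True.
In (NOT h OR p) only p is left, so p = True.
In (NOT g OR NOT p OR r) only NOT g is left, so g = False.
In (d OR NOT p) only d is left, so d = True.
In (NOT c OR NOT d OR NOT h OR NOT p) only NOT c is left, so c = False.
Set a = False.
All clauses satisfied.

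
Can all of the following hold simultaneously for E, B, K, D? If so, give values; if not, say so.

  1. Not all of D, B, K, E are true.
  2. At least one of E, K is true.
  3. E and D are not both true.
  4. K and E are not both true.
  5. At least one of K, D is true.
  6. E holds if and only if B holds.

E = False, B = False, K = True, D = False

  (1) {D, B, K, E}: 1/4 true — not all ✓
  (2) {E, K}: 1 true — at least one ✓
  (3) E=F, D=F — not both ✓
  (4) K=T, E=F — not both ✓
  (5) {K, D}: 1 true — at least one ✓
  (6) E=F, B=F — same ✓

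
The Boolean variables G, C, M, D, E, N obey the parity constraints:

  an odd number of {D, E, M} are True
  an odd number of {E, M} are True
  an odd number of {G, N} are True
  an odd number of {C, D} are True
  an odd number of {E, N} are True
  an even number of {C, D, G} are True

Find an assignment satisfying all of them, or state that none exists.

G = True, C = True, M = False, D = False, E = True, N = False

{D, E, M}: 1 true → odd ✓
{E, M}: 1 true → odd ✓
{G, N}: 1 true → odd ✓
{C, D}: 1 true → odd ✓
{E, N}: 1 true → odd ✓
{C, D, G}: 2 true → even ✓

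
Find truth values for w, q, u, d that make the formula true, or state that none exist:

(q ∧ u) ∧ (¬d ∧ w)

w = True, q = True, u = True, d = False

  q ∧ u = True
  ¬d ∧ w = True
    ¬d = True
Both conjuncts True, so the formula holds.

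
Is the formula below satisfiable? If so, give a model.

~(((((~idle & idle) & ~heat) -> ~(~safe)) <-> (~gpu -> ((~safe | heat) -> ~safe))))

gpu: False; safe: True; idle: False; heat: True

  ~(((((~idle & idle) & ~heat) -> ~(~safe)) <-> (~gpu -> ((~safe | heat) -> ~safe)))) = True
    (((~idle & idle) & ~heat) -> ~(~safe)) <-> (~gpu -> ((~safe | heat) -> ~safe)) = False
      ((~idle & idle) & ~heat) -> ~(~safe) = True
        (~idle & idle) & ~heat = False
          ~idle & idle = False
            ~idle = True
          ~heat = False
        ~(~safe) = True
          ~safe = False
      ~gpu -> ((~safe | heat) -> ~safe) = False
        ~gpu = True
        (~safe | heat) -> ~safe = False
          ~safe | heat = True
            ~safe = False
          ~safe = False
The formula evaluates to True.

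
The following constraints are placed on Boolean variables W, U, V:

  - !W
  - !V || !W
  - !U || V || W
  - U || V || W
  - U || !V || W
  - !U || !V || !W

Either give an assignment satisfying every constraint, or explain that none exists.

Unit clause (!W) forces W = False.
Try U = False:
  (U || V || W) forces V = True.
  clause (U || !V || W) is falsified — backtrack.
So U = True.
  then (!U || V || W) forces V = True.
Check each clause:
  (!W): !W holds.
  (!V || !W): !W holds.
  (!U || V || W): V holds.
  (U || V || W): U holds.
  (U || !V || W): U holds.
  (!U || !V || !W): !W holds.
All clauses satisfied.

W=F, U=T, V=T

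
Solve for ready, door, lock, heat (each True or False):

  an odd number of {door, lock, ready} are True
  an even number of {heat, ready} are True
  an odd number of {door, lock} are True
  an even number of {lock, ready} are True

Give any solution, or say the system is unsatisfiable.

ready = False; door = True; lock = False; heat = False

{door, lock, ready}: 1 true → odd ✓
{heat, ready}: 0 true → even ✓
{door, lock}: 1 true → odd ✓
{lock, ready}: 0 true → even ✓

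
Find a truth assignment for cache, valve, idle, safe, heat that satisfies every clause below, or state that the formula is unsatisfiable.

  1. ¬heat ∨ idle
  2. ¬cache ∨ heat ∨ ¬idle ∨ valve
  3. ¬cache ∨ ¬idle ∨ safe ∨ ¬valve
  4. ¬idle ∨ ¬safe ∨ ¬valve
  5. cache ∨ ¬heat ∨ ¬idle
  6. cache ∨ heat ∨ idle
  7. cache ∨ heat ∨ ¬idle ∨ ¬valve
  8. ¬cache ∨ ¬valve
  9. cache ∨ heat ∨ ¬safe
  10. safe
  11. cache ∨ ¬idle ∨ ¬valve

cache = True; valve = False; idle = False; safe = True; heat = False

Unit clause (safe) forces safe = True.
Try cache = False:
  (cache ∨ heat ∨ ¬safe) forces heat = True.
  (¬heat ∨ idle) forces idle = True.
  clause (cache ∨ ¬heat ∨ ¬idle) is falsified — backtrack.
So cache = True.
  then (¬cache ∨ ¬valve) forces valve = False.
Set idle = False.
  then (¬heat ∨ idle) forces heat = False.
All clauses satisfied.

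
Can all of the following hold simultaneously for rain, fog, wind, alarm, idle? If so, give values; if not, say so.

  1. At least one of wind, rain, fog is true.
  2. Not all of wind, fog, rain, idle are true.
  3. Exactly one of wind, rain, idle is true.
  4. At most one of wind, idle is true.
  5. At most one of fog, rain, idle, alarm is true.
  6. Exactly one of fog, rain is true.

rain = False, fog = True, wind = True, alarm = False, idle = False

  (1) {wind, rain, fog}: 2 true — at least one ✓
  (2) {wind, fog, rain, idle}: 2/4 true — not all ✓
  (3) {wind, rain, idle}: 1 true — exactly one ✓
  (4) {wind, idle}: 1 true — at most one ✓
  (5) {fog, rain, idle, alarm}: 1 true — at most one ✓
  (6) {fog, rain}: 1 true — exactly one ✓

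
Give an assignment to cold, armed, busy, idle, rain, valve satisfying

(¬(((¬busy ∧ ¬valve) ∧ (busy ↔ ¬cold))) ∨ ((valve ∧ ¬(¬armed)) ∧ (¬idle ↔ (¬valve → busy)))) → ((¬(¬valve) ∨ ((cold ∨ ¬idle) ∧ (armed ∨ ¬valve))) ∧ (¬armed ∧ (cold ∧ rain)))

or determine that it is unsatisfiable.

cold: True; armed: True; busy: False; idle: True; rain: True; valve: False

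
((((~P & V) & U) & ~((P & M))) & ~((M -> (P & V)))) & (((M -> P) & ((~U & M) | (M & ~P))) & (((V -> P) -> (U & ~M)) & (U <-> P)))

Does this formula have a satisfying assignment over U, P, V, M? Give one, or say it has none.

Case P = True: the conjunct ~P is False.
Case P = False: the formula simplifies to ((V & U) & ~(~M)) & ((~M & ((~U & M) | M)) & ((~V -> (U & ~M)) & ~U)).
  U = True: the conjunct ~U is False.
  U = False: the conjunct U is False.
Both cases fail — unsatisfiable.

The formula is unsatisfiable.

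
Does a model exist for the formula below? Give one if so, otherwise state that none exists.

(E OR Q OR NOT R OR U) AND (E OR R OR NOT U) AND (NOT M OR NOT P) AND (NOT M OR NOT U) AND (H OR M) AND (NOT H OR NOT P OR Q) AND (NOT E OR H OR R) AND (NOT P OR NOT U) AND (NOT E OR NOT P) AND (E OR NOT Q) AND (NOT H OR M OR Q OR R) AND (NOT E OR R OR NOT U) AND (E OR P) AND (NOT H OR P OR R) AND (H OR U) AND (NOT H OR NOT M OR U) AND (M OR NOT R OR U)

E = True, M = False, P = False, R = True, Q = False, U = True, H = True

Set E = True.
  then (NOT E OR NOT P) forces P = False.
Try M = True:
  (NOT M OR NOT U) forces U = False.
  (H OR U) forces H = True.
  clause (NOT H OR NOT M OR U) is falsified — backtrack.
So M = False.
  then (H OR M) forces H = True.
  then (NOT H OR P OR R) forces R = True.
  then (M OR NOT R OR U) forces U = True.
Set Q = False.
All clauses satisfied.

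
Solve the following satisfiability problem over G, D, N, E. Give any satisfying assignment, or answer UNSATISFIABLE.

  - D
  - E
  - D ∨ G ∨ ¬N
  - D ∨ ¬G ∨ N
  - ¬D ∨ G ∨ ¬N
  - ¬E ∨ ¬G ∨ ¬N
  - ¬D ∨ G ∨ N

G = True, D = True, N = False, E = True

Unit clause (D) forces D = True.
Unit clause (E) forces E = True.
Try G = False:
  (¬D ∨ G ∨ ¬N) forces N = False.
  clause (¬D ∨ G ∨ N) is falsified — backtrack.
So G = True.
  then (¬E ∨ ¬G ∨ ¬N) forces N = False.
Check each clause:
  (D): D holds.
  (E): E holds.
  (D ∨ G ∨ ¬N): D holds.
  (D ∨ ¬G ∨ N): D holds.
  (¬D ∨ G ∨ ¬N): G holds.
  (¬E ∨ ¬G ∨ ¬N): ¬N holds.
  (¬D ∨ G ∨ N): G holds.
All clauses satisfied.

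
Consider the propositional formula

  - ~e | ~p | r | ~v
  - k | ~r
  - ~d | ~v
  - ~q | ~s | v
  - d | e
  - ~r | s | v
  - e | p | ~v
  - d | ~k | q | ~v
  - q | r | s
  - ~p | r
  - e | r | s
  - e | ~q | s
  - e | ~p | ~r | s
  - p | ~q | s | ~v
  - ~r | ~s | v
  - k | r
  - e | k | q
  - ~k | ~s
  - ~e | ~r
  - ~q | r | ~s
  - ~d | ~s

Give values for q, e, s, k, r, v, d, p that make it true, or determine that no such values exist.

q=T, e=T, s=F, k=T, r=F, v=F, d=F, p=F

Set q = True.
Try e = False:
  (d | e) forces d = True.
  (~d | ~v) forces v = False.
  (~q | ~s | v) forces s = False.
  clause (e | ~q | s) is falsified — backtrack.
So e = True.
  then (~e | ~r) forces r = False.
  then (~q | r | ~s) forces s = False.
  then (~p | r) forces p = False.
  then (p | ~q | s | ~v) forces v = False.
  then (k | r) forces k = True.
Set d = False.
All clauses satisfied.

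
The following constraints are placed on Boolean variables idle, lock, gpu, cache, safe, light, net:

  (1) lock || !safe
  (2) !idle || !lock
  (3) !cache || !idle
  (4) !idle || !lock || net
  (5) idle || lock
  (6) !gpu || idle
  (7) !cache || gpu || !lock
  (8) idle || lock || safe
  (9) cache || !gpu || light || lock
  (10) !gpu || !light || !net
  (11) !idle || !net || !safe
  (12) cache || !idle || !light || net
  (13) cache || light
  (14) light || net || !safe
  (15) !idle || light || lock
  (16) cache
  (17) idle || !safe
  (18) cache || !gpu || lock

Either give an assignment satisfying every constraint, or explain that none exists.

Case cache = True:
  (!cache || !idle) forces idle = False.
  (idle || lock) forces lock = True.
  (!gpu || idle) forces gpu = False.
  Clause (!cache || gpu || !lock) is falsified — contradiction.
Case cache = False:
  Clause (cache) is falsified — contradiction.
Both cases fail, so the formula is unsatisfiable.

No satisfying assignment exists.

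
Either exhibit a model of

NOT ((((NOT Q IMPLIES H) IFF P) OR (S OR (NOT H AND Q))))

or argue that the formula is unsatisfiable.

S: False; Q: True; P: False; H: True

  NOT ((((NOT Q IMPLIES H) IFF P) OR (S OR (NOT H AND Q)))) = True
    ((NOT Q IMPLIES H) IFF P) OR (S OR (NOT H AND Q)) = False
      (NOT Q IMPLIES H) IFF P = False
        NOT Q IMPLIES H = True
          NOT Q = False
      S OR (NOT H AND Q) = False
        NOT H AND Q = False
          NOT H = False
The formula evaluates to True.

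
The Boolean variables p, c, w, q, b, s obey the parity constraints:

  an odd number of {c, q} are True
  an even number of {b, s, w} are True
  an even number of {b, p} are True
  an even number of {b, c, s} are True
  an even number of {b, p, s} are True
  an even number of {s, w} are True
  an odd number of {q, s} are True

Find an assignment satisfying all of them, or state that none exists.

p = False, c = False, w = False, q = True, b = False, s = False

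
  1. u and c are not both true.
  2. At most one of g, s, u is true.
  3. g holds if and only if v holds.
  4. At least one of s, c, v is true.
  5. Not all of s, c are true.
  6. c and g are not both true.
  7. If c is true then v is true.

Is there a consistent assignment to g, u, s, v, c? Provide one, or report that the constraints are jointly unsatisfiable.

g: True, u: False, s: False, v: True, c: False

  (1) u=F, c=F — not both ✓
  (2) {g, s, u}: 1 true — at most one ✓
  (3) g=T, v=T — same ✓
  (4) {s, c, v}: 1 true — at least one ✓
  (5) {s, c}: 0/2 true — not all ✓
  (6) c=F, g=T — not both ✓
  (7) c=F ⇒ v: vacuous ✓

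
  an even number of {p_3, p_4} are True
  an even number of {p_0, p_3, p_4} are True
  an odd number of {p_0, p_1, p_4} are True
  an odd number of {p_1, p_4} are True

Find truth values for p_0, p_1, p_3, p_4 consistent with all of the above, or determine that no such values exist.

p_0: False; p_1: False; p_3: True; p_4: True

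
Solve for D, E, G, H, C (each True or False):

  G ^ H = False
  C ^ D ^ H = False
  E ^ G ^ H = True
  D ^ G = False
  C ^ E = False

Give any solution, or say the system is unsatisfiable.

Adding constraints 2, 3, 4, 5 mod 2: every variable appears an even number of times on the left, so the left side is 0.
But the right sides sum to 1 (mod 2). 0 ≠ 1 — the system is inconsistent.

Unsatisfiable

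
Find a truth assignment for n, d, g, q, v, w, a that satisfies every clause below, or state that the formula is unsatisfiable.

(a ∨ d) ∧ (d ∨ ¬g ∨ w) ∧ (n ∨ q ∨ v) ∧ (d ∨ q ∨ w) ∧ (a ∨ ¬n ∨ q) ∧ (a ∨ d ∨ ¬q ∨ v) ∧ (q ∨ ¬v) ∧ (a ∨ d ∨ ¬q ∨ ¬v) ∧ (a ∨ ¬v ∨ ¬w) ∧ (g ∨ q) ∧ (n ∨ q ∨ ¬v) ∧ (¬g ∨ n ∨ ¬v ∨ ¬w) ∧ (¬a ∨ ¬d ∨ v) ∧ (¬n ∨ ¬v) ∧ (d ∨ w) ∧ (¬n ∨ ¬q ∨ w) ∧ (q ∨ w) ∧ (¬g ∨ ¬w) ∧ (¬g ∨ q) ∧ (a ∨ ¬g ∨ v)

n=F, d=T, g=F, q=T, v=T, w=T, a=T

Set n = False.
Set d = True.
Set g = False.
  then (g ∨ q) forces q = True.
Set v = True.
Set w = True.
  then (a ∨ ¬v ∨ ¬w) forces a = True.
All clauses satisfied.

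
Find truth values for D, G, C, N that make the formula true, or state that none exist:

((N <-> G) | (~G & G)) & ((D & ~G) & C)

D = True, G = False, C = True, N = False

  (N <-> G) | (~G & G) = True
    N <-> G = True
    ~G & G = False
      ~G = True
  (D & ~G) & C = True
    D & ~G = True
      ~G = True
Both conjuncts True, so the formula holds.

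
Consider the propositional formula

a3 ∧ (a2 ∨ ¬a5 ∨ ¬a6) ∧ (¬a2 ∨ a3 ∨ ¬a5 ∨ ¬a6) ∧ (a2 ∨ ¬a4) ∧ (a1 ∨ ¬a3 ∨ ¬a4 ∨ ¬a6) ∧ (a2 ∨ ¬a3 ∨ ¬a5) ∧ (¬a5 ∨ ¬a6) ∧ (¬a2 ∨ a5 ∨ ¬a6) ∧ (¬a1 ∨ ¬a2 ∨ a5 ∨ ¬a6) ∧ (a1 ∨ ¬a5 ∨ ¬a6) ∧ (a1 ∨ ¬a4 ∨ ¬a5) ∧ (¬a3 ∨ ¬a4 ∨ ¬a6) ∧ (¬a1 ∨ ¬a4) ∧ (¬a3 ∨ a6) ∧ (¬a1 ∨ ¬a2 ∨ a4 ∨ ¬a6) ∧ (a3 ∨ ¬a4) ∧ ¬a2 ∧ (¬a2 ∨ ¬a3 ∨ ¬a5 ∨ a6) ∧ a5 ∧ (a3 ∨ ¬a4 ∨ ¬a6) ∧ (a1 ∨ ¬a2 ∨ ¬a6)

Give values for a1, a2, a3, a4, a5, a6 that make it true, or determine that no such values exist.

No satisfying assignment exists.

Case a3 = True:
  (¬a3 ∨ a6) forces a6 = True.
  (¬a5 ∨ ¬a6) forces a5 = False.
  Clause (a5) is falsified — contradiction.
Case a3 = False:
  Clause (a3) is falsified — contradiction.
Both cases fail, so the formula is unsatisfiable.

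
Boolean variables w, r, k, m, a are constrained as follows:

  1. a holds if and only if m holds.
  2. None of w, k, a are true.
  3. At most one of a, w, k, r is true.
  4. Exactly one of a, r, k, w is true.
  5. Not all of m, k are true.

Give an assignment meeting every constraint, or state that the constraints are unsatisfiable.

w=F, r=T, k=F, m=F, a=F

  (1) a=F, m=F — same ✓
  (2) {w, k, a}: 0 true — none ✓
  (3) {a, w, k, r}: 1 true — at most one ✓
  (4) {a, r, k, w}: 1 true — exactly one ✓
  (5) {m, k}: 0/2 true — not all ✓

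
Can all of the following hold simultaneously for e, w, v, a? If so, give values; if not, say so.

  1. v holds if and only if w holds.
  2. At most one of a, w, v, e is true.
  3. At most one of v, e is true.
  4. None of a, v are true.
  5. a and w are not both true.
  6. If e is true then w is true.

e = False, w = False, v = False, a = False

  (1) v=F, w=F — same ✓
  (2) {a, w, v, e}: 0 true — at most one ✓
  (3) {v, e}: 0 true — at most one ✓
  (4) {a, v}: 0 true — none ✓
  (5) a=F, w=F — not both ✓
  (6) e=F ⇒ w: vacuous ✓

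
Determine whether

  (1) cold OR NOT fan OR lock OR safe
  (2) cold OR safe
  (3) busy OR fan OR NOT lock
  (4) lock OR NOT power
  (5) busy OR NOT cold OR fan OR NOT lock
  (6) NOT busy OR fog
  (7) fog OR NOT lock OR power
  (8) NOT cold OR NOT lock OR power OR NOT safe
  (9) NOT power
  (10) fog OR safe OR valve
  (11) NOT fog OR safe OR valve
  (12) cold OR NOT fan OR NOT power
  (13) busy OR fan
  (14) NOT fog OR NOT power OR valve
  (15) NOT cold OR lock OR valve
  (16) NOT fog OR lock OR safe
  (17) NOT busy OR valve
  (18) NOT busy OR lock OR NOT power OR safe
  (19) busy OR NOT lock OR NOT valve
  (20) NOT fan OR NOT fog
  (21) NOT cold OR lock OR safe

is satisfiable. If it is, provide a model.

power=F, fog=T, valve=T, safe=T, busy=T, fan=F, lock=F, cold=T

Unit clause (NOT power) forces power = False.
Set fog = True.
  then (NOT fan OR NOT fog) forces fan = False.
  then (busy OR fan) forces busy = True.
  then (NOT busy OR valve) forces valve = True.
Set safe = True.
Set lock = False.
Set cold = True.
All clauses satisfied.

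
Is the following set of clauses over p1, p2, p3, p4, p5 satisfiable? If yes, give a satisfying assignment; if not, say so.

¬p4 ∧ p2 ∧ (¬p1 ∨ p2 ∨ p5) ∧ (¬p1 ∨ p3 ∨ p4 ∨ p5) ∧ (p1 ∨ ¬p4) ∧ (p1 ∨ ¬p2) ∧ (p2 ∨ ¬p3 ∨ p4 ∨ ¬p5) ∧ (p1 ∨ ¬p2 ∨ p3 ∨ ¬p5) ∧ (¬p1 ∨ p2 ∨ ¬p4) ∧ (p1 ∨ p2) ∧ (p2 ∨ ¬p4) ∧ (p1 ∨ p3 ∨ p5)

Unit clause (¬p4) forces p4 = False.
Unit clause (p2) forces p2 = True.
In (p1 ∨ ¬p2) only p1 is left, so p1 = True.
Set p3 = False.
  then (¬p1 ∨ p3 ∨ p4 ∨ p5) forces p5 = True.
All clauses satisfied.

p1: True; p2: True; p3: False; p4: False; p5: True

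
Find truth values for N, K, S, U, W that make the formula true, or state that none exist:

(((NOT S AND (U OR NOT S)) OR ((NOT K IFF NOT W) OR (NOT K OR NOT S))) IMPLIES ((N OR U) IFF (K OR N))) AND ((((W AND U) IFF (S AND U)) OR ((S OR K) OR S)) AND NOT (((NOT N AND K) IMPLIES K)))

The conjunct NOT (((NOT N AND K) IMPLIES K)) is unsatisfiable on its own:
  N=F, K=F: evaluates to False.
  N=F, K=T: evaluates to False.
  N=T, K=F: evaluates to False.
  N=T, K=T: evaluates to False.
So the whole conjunction is unsatisfiable.

Unsatisfiable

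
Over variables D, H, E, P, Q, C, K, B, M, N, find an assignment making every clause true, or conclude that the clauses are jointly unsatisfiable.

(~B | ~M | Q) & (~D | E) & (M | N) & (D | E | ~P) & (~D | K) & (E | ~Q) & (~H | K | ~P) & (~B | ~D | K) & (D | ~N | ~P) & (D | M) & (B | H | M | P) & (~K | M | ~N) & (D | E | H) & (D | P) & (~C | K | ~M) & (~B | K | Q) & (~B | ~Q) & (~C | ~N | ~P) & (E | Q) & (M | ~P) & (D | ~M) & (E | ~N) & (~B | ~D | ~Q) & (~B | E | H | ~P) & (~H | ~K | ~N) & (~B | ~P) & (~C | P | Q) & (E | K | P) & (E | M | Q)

D: True, H: False, E: True, P: True, Q: False, C: False, K: True, B: False, M: True, N: True

Try D = False:
  (D | M) forces M = True.
  clause (D | ~M) is falsified — backtrack.
So D = True.
  then (~D | E) forces E = True.
  then (~D | K) forces K = True.
Set H = False.
Set P = True.
  then (M | ~P) forces M = True.
  then (~B | ~P) forces B = False.
Set Q = False.
Set C = False.
Set N = True.
All clauses satisfied.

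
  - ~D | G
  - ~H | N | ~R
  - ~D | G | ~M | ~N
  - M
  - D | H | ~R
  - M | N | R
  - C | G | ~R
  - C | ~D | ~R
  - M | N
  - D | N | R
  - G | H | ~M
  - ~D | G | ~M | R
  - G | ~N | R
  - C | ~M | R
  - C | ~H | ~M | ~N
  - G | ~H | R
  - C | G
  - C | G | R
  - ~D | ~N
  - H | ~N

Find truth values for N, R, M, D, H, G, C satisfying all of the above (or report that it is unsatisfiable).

Unit clause (M) forces M = True.
Set N = False.
Set R = False.
  then (D | N | R) forces D = True.
  then (~D | G | ~M | R) forces G = True.
  then (C | ~M | R) forces C = True.
Set H = True.
All clauses satisfied.

N = False, R = False, M = True, D = True, H = True, G = True, C = True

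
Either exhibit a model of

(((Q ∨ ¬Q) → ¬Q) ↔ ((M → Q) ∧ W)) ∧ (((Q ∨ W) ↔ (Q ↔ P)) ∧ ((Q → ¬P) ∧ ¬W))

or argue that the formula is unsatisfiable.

Case W = True: the conjunct ¬W is False.
Case W = False: the formula simplifies to ¬(((Q ∨ ¬Q) → ¬Q)) ∧ ((Q ↔ (Q ↔ P)) ∧ (Q → ¬P)).
  Q = True: simplifies to P ∧ ¬P.
    P = True: the conjunct ¬P is False.
    P = False: the conjunct P is False.
  Q = False: the conjunct ¬(((Q ∨ ¬Q) → ¬Q)) becomes ¬((True → True)) = False.
Both cases fail — unsatisfiable.

No satisfying assignment exists.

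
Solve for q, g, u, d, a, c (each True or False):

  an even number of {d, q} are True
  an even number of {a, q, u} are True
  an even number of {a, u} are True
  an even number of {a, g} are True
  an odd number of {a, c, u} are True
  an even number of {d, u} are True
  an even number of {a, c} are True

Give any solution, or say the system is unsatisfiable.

Adding constraints 1, 2, 3, 5, 6, 7 mod 2: every variable appears an even number of times on the left, so the left side is 0.
But the right sides sum to 1 (mod 2). 0 ≠ 1 — the system is inconsistent.

UNSATISFIABLE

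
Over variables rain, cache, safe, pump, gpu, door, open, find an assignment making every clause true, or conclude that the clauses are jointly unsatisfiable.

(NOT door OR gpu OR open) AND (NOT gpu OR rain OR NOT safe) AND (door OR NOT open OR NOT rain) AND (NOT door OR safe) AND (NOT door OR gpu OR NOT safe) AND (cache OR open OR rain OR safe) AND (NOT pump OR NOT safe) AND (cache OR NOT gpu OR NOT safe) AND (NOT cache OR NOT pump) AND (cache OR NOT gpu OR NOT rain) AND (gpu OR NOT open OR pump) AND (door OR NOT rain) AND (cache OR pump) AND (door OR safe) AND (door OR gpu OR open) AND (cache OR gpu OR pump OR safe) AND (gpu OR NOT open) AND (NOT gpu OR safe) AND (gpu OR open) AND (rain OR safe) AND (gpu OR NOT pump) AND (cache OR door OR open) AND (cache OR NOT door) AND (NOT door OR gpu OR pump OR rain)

Set rain = True.
  then (door OR NOT rain) forces door = True.
  then (cache OR NOT door) forces cache = True.
  then (NOT door OR safe) forces safe = True.
  then (NOT door OR gpu OR NOT safe) forces gpu = True.
  then (NOT pump OR NOT safe) forces pump = False.
Set open = True.
All clauses satisfied.

rain = True; cache = True; safe = True; pump = False; gpu = True; door = True; open = True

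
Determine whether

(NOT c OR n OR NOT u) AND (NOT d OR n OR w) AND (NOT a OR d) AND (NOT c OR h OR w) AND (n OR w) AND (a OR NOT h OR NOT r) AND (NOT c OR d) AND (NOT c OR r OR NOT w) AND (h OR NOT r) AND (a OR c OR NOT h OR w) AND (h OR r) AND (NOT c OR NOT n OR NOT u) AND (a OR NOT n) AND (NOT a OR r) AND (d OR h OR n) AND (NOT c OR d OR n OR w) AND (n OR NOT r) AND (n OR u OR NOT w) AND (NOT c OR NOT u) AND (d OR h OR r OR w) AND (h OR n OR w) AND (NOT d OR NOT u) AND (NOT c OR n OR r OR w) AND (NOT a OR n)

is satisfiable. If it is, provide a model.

w: True, n: True, u: False, d: True, a: True, r: True, c: False, h: True

Set w = True.
Set n = True.
  then (a OR NOT n) forces a = True.
  then (NOT a OR r) forces r = True.
  then (NOT a OR d) forces d = True.
  then (h OR NOT r) forces h = True.
  then (NOT d OR NOT u) forces u = False.
Set c = False.
All clauses satisfied.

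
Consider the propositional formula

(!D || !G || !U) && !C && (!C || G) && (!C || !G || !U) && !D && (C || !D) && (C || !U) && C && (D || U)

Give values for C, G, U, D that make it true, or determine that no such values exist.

Case C = True:
  Clause (!C) is falsified — contradiction.
Case C = False:
  Clause (C) is falsified — contradiction.
Both cases fail, so the formula is unsatisfiable.

No satisfying assignment exists.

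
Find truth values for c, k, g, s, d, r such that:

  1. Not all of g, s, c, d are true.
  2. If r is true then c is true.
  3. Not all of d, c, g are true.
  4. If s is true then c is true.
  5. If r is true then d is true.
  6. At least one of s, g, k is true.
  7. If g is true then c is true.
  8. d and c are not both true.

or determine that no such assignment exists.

c = True; k = True; g = True; s = True; d = False; r = False

  (1) {g, s, c, d}: 3/4 true — not all ✓
  (2) r=F ⇒ c: vacuous ✓
  (3) {d, c, g}: 2/3 true — not all ✓
  (4) s=T ⇒ c: T ✓
  (5) r=F ⇒ d: vacuous ✓
  (6) {s, g, k}: 3 true — at least one ✓
  (7) g=T ⇒ c: T ✓
  (8) d=F, c=T — not both ✓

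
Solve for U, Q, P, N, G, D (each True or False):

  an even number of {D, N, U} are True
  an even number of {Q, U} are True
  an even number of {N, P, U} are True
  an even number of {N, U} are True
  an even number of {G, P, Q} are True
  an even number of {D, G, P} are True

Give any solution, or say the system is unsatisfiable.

U=F, Q=F, P=F, N=F, G=F, D=F

{D, N, U}: 0 true → even ✓
{Q, U}: 0 true → even ✓
{N, P, U}: 0 true → even ✓
{N, U}: 0 true → even ✓
{G, P, Q}: 0 true → even ✓
{D, G, P}: 0 true → even ✓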